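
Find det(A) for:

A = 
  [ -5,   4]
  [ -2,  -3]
For a 2×2 matrix, det = ad - bc = (-5)(-3) - (4)(-2) = 23

det(A) = 23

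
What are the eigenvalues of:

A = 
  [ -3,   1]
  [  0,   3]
λ = 3, -3

tr(A) = 0, det(A) = -9
Characteristic polynomial: λ² - tr(A)λ + det(A) = λ² - 9
λ² - 9 = (λ + 3)(λ - 3)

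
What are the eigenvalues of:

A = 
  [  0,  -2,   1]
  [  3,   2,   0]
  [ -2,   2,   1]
Characteristic polynomial: det(λI - A) = λ³ - 3λ² + 10λ - 16
Testing integer divisors of the constant term: p(2) = 0, so (λ - 2) is a factor:
p(λ) = (λ - 2)(λ² - λ + 8)
λ² - λ + 8 = 0  ⇒  λ = (1 ± √((-1)² - 4·(8)))/2 = (1 ± √(-31))/2
  = (1 + i√31)/2,  (1 - i√31)/2

λ = 2, (1 + i√31)/2, (1 - i√31)/2  (≈ 2, 0.5 + 2.784i, 0.5 - 2.784i)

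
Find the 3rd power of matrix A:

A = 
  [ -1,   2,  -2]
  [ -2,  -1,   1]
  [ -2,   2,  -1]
A^3 = 
  [  3,  22, -16]
  [ -4,   9,  -7]
  [  2,  22, -15]

A² = A·A:
A²[1,1] = (-1)(-1) + (2)(-2) + (-2)(-2) = 1
A²[1,2] = (-1)(2) + (2)(-1) + (-2)(2) = -8
A²[1,3] = (-1)(-2) + (2)(1) + (-2)(-1) = 6
A²[2,1] = (-2)(-1) + (-1)(-2) + (1)(-2) = 2
A²[2,2] = (-2)(2) + (-1)(-1) + (1)(2) = -1
A²[2,3] = (-2)(-2) + (-1)(1) + (1)(-1) = 2
A²[3,1] = (-2)(-1) + (2)(-2) + (-1)(-2) = 0
A²[3,2] = (-2)(2) + (2)(-1) + (-1)(2) = -8
A²[3,3] = (-2)(-2) + (2)(1) + (-1)(-1) = 7
A² = 
  [  1,  -8,   6]
  [  2,  -1,   2]
  [  0,  -8,   7]

A^3 = A^2·A:
A^3[1,1] = (1)(-1) + (-8)(-2) + (6)(-2) = 3
A^3[1,2] = (1)(2) + (-8)(-1) + (6)(2) = 22
A^3[1,3] = (1)(-2) + (-8)(1) + (6)(-1) = -16
A^3[2,1] = (2)(-1) + (-1)(-2) + (2)(-2) = -4
A^3[2,2] = (2)(2) + (-1)(-1) + (2)(2) = 9
A^3[2,3] = (2)(-2) + (-1)(1) + (2)(-1) = -7
A^3[3,1] = (0)(-1) + (-8)(-2) + (7)(-2) = 2
A^3[3,2] = (0)(2) + (-8)(-1) + (7)(2) = 22
A^3[3,3] = (0)(-2) + (-8)(1) + (7)(-1) = -15
A^3 = 
  [  3,  22, -16]
  [ -4,   9,  -7]
  [  2,  22, -15]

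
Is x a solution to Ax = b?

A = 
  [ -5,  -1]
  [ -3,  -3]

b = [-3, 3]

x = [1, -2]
Yes

Ax = [-3, 3] = b ✓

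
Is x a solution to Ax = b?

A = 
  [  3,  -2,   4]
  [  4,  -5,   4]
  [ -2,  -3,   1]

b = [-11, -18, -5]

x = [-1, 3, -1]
No

Ax = [-13, -23, -8] ≠ b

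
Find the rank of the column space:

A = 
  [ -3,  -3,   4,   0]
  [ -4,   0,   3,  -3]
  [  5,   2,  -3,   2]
dim(Col(A)) = 3

Row reduce:
R2 → R2 - (4/3)·R1
R3 → R3 + (5/3)·R1
R3 → R3 + (3/4)·R2
REF = 
  [   -3,    -3,     4,     0]
  [    0,     4,  -7/3,    -3]
  [    0,     0, 23/12,  -1/4]
Pivot columns: 1, 2, 3 → 3 pivots.
dim(Col(A)) = number of pivot columns = 3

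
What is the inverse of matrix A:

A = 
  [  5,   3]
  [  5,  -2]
det(A) = (5)(-2) - (3)(5) = -25
For a 2×2 matrix, A⁻¹ = (1/det(A)) · [[d, -b], [-c, a]]
    = (-1/25) · [[-2, -3], [-5, 5]]

A⁻¹ = 
  [2/25, 3/25]
  [ 1/5, -1/5]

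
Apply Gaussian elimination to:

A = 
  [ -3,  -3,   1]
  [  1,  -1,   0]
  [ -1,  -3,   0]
Row operations:
R2 → R2 + (1/3)·R1
R3 → R3 - (1/3)·R1
R3 → R3 - (1)·R2

Resulting echelon form:
REF = 
  [  -3,   -3,    1]
  [   0,   -2,  1/3]
  [   0,    0, -2/3]

Rank = 3 (number of non-zero pivot rows).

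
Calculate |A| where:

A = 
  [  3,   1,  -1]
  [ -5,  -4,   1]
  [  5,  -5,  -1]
-18

Cofactor expansion along row 1:
det(A) = (3)·((-4)(-1) - (1)(-5)) - (1)·((-5)(-1) - (1)(5)) + (-1)·((-5)(-5) - (-4)(5))
  = (3)(9) - (1)(0) + (-1)(45)
  = -18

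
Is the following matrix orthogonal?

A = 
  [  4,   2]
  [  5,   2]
No

AᵀA = 
  [ 41,  18]
  [ 18,   8]
≠ I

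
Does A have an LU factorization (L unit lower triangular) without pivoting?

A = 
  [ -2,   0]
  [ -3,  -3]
Yes.
A[1,1] = -2 ≠ 0, so Gaussian elimination proceeds without a row swap: multiplier ℓ₂₁ = (-3)/(-2) = 3/2, and U[2,2] = -3 - (3/2)(0) = -3.
L = 
  [  1,   0]
  [3/2,   1]
U = 
  [ -2,   0]
  [  0,  -3]
Check row 2 of LU: [(3/2)(-2), (3/2)(0) + (-3)] = [-3, -3] = row 2 of A ✓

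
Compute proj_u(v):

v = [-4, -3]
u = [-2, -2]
v·u = (-4)(-2) + (-3)(-2) = 14
u·u = (-2)² + (-2)² = 8
proj_u(v) = (v·u / u·u) × u = (14/8) × u = (7/4) × u

proj_u(v) = [-7/2, -7/2]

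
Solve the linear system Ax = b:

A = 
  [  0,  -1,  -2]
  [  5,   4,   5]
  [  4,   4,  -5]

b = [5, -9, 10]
x = [1, -1, -2]

Row reduce the augmented matrix [A|b]:
Swap R1 ↔ R2
R3 → R3 - (4/5)·R1
R3 → R3 + (4/5)·R2
REF = 
  [    5,     4,     5,    -9]
  [    0,    -1,    -2,     5]
  [    0,     0, -53/5, 106/5]

Back-substitution:
x₃ = (106/5) / (-53/5) = -2
x₂ = (5 - (-2)(-2)) / (-1) = -1
x₁ = (-9 - (4)(-1) - (5)(-2)) / 5 = 1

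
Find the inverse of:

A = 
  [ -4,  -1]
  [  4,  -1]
det(A) = (-4)(-1) - (-1)(4) = 8
For a 2×2 matrix, A⁻¹ = (1/det(A)) · [[d, -b], [-c, a]]
    = (1/8) · [[-1, 1], [-4, -4]]

A⁻¹ = 
  [-1/8,  1/8]
  [-1/2, -1/2]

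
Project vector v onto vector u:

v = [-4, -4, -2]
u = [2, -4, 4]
v·u = (-4)(2) + (-4)(-4) + (-2)(4) = 0
u·u = (2)² + (-4)² + (4)² = 36
proj_u(v) = (v·u / u·u) × u = (0/36) × u = (0) × u

proj_u(v) = [0, 0, 0]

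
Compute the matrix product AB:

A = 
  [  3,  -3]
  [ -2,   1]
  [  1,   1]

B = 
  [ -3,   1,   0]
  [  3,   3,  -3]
AB = 
  [-18,  -6,   9]
  [  9,   1,  -3]
  [  0,   4,  -3]

A is 3×2 and B is 2×3, so AB is 3×3. Each entry is (row of A)·(column of B):
AB[1,1] = (3)(-3) + (-3)(3) = -18
AB[1,2] = (3)(1) + (-3)(3) = -6
AB[1,3] = (3)(0) + (-3)(-3) = 9
AB[2,1] = (-2)(-3) + (1)(3) = 9
AB[2,2] = (-2)(1) + (1)(3) = 1
AB[2,3] = (-2)(0) + (1)(-3) = -3
AB[3,1] = (1)(-3) + (1)(3) = 0
AB[3,2] = (1)(1) + (1)(3) = 4
AB[3,3] = (1)(0) + (1)(-3) = -3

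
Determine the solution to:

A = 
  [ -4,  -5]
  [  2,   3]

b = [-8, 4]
x = [2, 0]

Row reduce the augmented matrix [A|b]:
R2 → R2 + (1/2)·R1
REF = 
  [ -4,  -5,  -8]
  [  0, 1/2,   0]

Back-substitution:
x₂ = 0 / (1/2) = 0
x₁ = (-8 - (-5)(0)) / (-4) = 2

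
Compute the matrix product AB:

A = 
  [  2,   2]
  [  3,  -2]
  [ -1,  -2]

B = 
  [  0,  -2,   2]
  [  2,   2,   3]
AB = 
  [  4,   0,  10]
  [ -4, -10,   0]
  [ -4,  -2,  -8]

A is 3×2 and B is 2×3, so AB is 3×3. Each entry is (row of A)·(column of B):
AB[1,1] = (2)(0) + (2)(2) = 4
AB[1,2] = (2)(-2) + (2)(2) = 0
AB[1,3] = (2)(2) + (2)(3) = 10
AB[2,1] = (3)(0) + (-2)(2) = -4
AB[2,2] = (3)(-2) + (-2)(2) = -10
AB[2,3] = (3)(2) + (-2)(3) = 0
AB[3,1] = (-1)(0) + (-2)(2) = -4
AB[3,2] = (-1)(-2) + (-2)(2) = -2
AB[3,3] = (-1)(2) + (-2)(3) = -8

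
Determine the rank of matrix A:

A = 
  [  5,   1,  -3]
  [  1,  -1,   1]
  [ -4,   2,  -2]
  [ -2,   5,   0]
Row reduce:
R2 → R2 - (1/5)·R1
R3 → R3 + (4/5)·R1
R4 → R4 + (2/5)·R1
R3 → R3 + (7/3)·R2
R4 → R4 + (9/2)·R2
R4 → R4 + (9)·R3
REF = 
  [   5,    1,   -3]
  [   0, -6/5,  8/5]
  [   0,    0, -2/3]
  [   0,    0,    0]
Pivot columns: 1, 2, 3 → 3 pivots.

rank(A) = 3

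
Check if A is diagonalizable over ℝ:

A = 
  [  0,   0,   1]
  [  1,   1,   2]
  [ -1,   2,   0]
No

Characteristic polynomial: det(λI - A) = λ³ - λ² - 3λ - 3
By the rational root theorem any rational root is an integer dividing 3; none of those is a root, so p(λ) has no rational roots and hence (being an irreducible cubic) no repeated roots.
Discriminant of the cubic: Δ = -300
Δ < 0 ⇒ one real eigenvalue and a complex-conjugate pair: λ ≈ 2.599, -0.7993 + 0.718i, -0.7993 - 0.718i
Has complex eigenvalues (not diagonalizable over ℝ).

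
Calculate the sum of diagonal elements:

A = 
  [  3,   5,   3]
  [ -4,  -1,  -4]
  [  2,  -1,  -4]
-2

tr(A) = 3 + -1 + -4 = -2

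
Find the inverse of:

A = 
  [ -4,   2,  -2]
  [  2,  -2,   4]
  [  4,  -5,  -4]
det(A) = (-4)·((-2)(-4) - (4)(-5)) - (2)·((2)(-4) - (4)(4)) + (-2)·((2)(-5) - (-2)(4))
  = (-4)(28) - (2)(-24) + (-2)(-2)
  = -60
det(A) = -60 ≠ 0, so A is invertible.

Cofactors Cᵢⱼ = (-1)ⁱ⁺ʲ·Mᵢⱼ:
C = 
  [ 28,  24,  -2]
  [ 18,  24, -12]
  [  4,  12,   4]

adj(A) = Cᵀ:
adj(A) = 
  [ 28,  18,   4]
  [ 24,  24,  12]
  [ -2, -12,   4]

A⁻¹ = (-1/60) · adj(A):
A⁻¹ = 
  [-7/15, -3/10, -1/15]
  [ -2/5,  -2/5,  -1/5]
  [ 1/30,   1/5, -1/15]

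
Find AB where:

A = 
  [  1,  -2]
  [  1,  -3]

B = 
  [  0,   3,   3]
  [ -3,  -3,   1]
AB = 
  [  6,   9,   1]
  [  9,  12,   0]

A is 2×2 and B is 2×3, so AB is 2×3. Each entry is (row of A)·(column of B):
AB[1,1] = (1)(0) + (-2)(-3) = 6
AB[1,2] = (1)(3) + (-2)(-3) = 9
AB[1,3] = (1)(3) + (-2)(1) = 1
AB[2,1] = (1)(0) + (-3)(-3) = 9
AB[2,2] = (1)(3) + (-3)(-3) = 12
AB[2,3] = (1)(3) + (-3)(1) = 0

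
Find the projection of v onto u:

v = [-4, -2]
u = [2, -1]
v·u = (-4)(2) + (-2)(-1) = -6
u·u = (2)² + (-1)² = 5
proj_u(v) = (v·u / u·u) × u = (-6/5) × u

proj_u(v) = [-12/5, 6/5]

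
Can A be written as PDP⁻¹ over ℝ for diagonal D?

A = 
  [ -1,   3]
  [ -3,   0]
No

tr(A) = -1, det(A) = 9
Characteristic polynomial: λ² - tr(A)λ + det(A) = λ² + λ + 9
λ² + λ + 9 = 0  ⇒  λ = (-1 ± √((1)² - 4·(9)))/2 = (-1 ± √(-35))/2
  = (-1 + i√35)/2,  (-1 - i√35)/2
Eigenvalues: (-1 + i√35)/2, (-1 - i√35)/2  (≈ -0.5 + 2.958i, -0.5 - 2.958i)
Has complex eigenvalues (not diagonalizable over ℝ).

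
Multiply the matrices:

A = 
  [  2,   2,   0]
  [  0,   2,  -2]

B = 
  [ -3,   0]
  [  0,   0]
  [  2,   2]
A is 2×3 and B is 3×2, so AB is 2×2. Each entry is (row of A)·(column of B):
AB[1,1] = (2)(-3) + (2)(0) + (0)(2) = -6
AB[1,2] = (2)(0) + (2)(0) + (0)(2) = 0
AB[2,1] = (0)(-3) + (2)(0) + (-2)(2) = -4
AB[2,2] = (0)(0) + (2)(0) + (-2)(2) = -4

AB = 
  [ -6,   0]
  [ -4,  -4]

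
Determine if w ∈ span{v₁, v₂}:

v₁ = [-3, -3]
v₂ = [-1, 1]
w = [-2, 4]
Yes

Form the augmented matrix and row-reduce:
[v₁|v₂|w] = 
  [ -3,  -1,  -2]
  [ -3,   1,   4]
R2 → R2 - (1)·R1
REF = 
  [ -3,  -1,  -2]
  [  0,   2,   6]

No row of the form [0 0 | nonzero], so the system is consistent. Back-substitution gives c₁ = -1/3, c₂ = 3: w = (-1/3)·v₁ + (3)·v₂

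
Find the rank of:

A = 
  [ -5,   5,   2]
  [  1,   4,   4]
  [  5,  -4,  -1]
Row reduce:
R2 → R2 + (1/5)·R1
R3 → R3 + (1)·R1
R3 → R3 - (1/5)·R2
REF = 
  [  -5,    5,    2]
  [   0,    5, 22/5]
  [   0,    0, 3/25]
Pivot columns: 1, 2, 3 → 3 pivots.

rank(A) = 3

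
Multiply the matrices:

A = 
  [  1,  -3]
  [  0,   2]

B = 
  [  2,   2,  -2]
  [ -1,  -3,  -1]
AB = 
  [  5,  11,   1]
  [ -2,  -6,  -2]

A is 2×2 and B is 2×3, so AB is 2×3. Each entry is (row of A)·(column of B):
AB[1,1] = (1)(2) + (-3)(-1) = 5
AB[1,2] = (1)(2) + (-3)(-3) = 11
AB[1,3] = (1)(-2) + (-3)(-1) = 1
AB[2,1] = (0)(2) + (2)(-1) = -2
AB[2,2] = (0)(2) + (2)(-3) = -6
AB[2,3] = (0)(-2) + (2)(-1) = -2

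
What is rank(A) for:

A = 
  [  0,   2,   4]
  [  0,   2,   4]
rank(A) = 1

Row reduce:
R2 → R2 - (1)·R1
REF = 
  [  0,   2,   4]
  [  0,   0,   0]
Pivot columns: 2 → 1 pivot.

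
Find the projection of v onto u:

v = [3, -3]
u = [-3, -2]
proj_u(v) = [9/13, 6/13]

v·u = (3)(-3) + (-3)(-2) = -3
u·u = (-3)² + (-2)² = 13
proj_u(v) = (v·u / u·u) × u = (-3/13) × u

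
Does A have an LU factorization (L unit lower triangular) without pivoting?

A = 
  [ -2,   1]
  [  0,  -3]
Yes.
A[1,1] = -2 ≠ 0, so Gaussian elimination proceeds without a row swap: multiplier ℓ₂₁ = (0)/(-2) = 0, and U[2,2] = -3 - (0)(1) = -3.
L = 
  [  1,   0]
  [  0,   1]
U = 
  [ -2,   1]
  [  0,  -3]
Check row 2 of LU: [(0)(-2), (0)(1) + (-3)] = [0, -3] = row 2 of A ✓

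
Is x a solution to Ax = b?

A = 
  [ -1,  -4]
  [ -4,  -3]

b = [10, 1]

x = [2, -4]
No

Ax = [14, 4] ≠ b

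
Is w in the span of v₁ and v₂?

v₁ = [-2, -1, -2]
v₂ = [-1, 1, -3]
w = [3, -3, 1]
No

Form the augmented matrix and row-reduce:
[v₁|v₂|w] = 
  [ -2,  -1,   3]
  [ -1,   1,  -3]
  [ -2,  -3,   1]
R2 → R2 - (1/2)·R1
R3 → R3 - (1)·R1
R3 → R3 + (4/3)·R2
REF = 
  [  -2,   -1,    3]
  [   0,  3/2, -9/2]
  [   0,    0,   -8]

Row 3 reads [0 0 | -8], i.e. 0 = -8, so the system is inconsistent and w ∉ span{v₁, v₂}.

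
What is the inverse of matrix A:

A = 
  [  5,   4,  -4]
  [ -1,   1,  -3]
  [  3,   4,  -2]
det(A) = (5)·((1)(-2) - (-3)(4)) - (4)·((-1)(-2) - (-3)(3)) + (-4)·((-1)(4) - (1)(3))
  = (5)(10) - (4)(11) + (-4)(-7)
  = 34
det(A) = 34 ≠ 0, so A is invertible.

Cofactors Cᵢⱼ = (-1)ⁱ⁺ʲ·Mᵢⱼ:
C = 
  [ 10, -11,  -7]
  [ -8,   2,  -8]
  [ -8,  19,   9]

adj(A) = Cᵀ:
adj(A) = 
  [ 10,  -8,  -8]
  [-11,   2,  19]
  [ -7,  -8,   9]

A⁻¹ = (1/34) · adj(A):
A⁻¹ = 
  [  5/17,  -4/17,  -4/17]
  [-11/34,   1/17,  19/34]
  [ -7/34,  -4/17,   9/34]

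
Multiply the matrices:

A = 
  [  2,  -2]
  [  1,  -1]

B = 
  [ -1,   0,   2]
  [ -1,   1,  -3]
A is 2×2 and B is 2×3, so AB is 2×3. Each entry is (row of A)·(column of B):
AB[1,1] = (2)(-1) + (-2)(-1) = 0
AB[1,2] = (2)(0) + (-2)(1) = -2
AB[1,3] = (2)(2) + (-2)(-3) = 10
AB[2,1] = (1)(-1) + (-1)(-1) = 0
AB[2,2] = (1)(0) + (-1)(1) = -1
AB[2,3] = (1)(2) + (-1)(-3) = 5

AB = 
  [  0,  -2,  10]
  [  0,  -1,   5]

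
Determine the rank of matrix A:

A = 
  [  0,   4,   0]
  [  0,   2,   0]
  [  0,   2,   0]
Row reduce:
R2 → R2 - (1/2)·R1
R3 → R3 - (1/2)·R1
REF = 
  [  0,   4,   0]
  [  0,   0,   0]
  [  0,   0,   0]
Pivot columns: 2 → 1 pivot.

rank(A) = 1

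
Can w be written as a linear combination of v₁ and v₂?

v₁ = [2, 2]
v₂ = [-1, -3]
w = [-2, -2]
Yes

Form the augmented matrix and row-reduce:
[v₁|v₂|w] = 
  [  2,  -1,  -2]
  [  2,  -3,  -2]
R2 → R2 - (1)·R1
REF = 
  [  2,  -1,  -2]
  [  0,  -2,   0]

No row of the form [0 0 | nonzero], so the system is consistent. Back-substitution gives c₁ = -1, c₂ = 0: w = (-1)·v₁ + (0)·v₂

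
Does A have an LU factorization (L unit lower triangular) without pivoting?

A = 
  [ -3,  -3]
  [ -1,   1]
Yes.
A[1,1] = -3 ≠ 0, so Gaussian elimination proceeds without a row swap: multiplier ℓ₂₁ = (-1)/(-3) = 1/3, and U[2,2] = 1 - (1/3)(-3) = 2.
L = 
  [  1,   0]
  [1/3,   1]
U = 
  [ -3,  -3]
  [  0,   2]
Check row 2 of LU: [(1/3)(-3), (1/3)(-3) + 2] = [-1, 1] = row 2 of A ✓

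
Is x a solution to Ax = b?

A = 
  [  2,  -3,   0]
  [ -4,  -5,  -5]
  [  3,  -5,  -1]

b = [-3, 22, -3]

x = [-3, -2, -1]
No

Ax = [0, 27, 2] ≠ b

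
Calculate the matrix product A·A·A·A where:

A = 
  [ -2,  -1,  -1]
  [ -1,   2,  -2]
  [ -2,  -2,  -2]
A^4 = 
  [117,  44, 104]
  [ 74,  91,  43]
  [178,  58, 162]

A² = A·A:
A²[1,1] = (-2)(-2) + (-1)(-1) + (-1)(-2) = 7
A²[1,2] = (-2)(-1) + (-1)(2) + (-1)(-2) = 2
A²[1,3] = (-2)(-1) + (-1)(-2) + (-1)(-2) = 6
A²[2,1] = (-1)(-2) + (2)(-1) + (-2)(-2) = 4
A²[2,2] = (-1)(-1) + (2)(2) + (-2)(-2) = 9
A²[2,3] = (-1)(-1) + (2)(-2) + (-2)(-2) = 1
A²[3,1] = (-2)(-2) + (-2)(-1) + (-2)(-2) = 10
A²[3,2] = (-2)(-1) + (-2)(2) + (-2)(-2) = 2
A²[3,3] = (-2)(-1) + (-2)(-2) + (-2)(-2) = 10
A² = 
  [  7,   2,   6]
  [  4,   9,   1]
  [ 10,   2,  10]

A^3 = A^2·A:
A^3[1,1] = (7)(-2) + (2)(-1) + (6)(-2) = -28
A^3[1,2] = (7)(-1) + (2)(2) + (6)(-2) = -15
A^3[1,3] = (7)(-1) + (2)(-2) + (6)(-2) = -23
A^3[2,1] = (4)(-2) + (9)(-1) + (1)(-2) = -19
A^3[2,2] = (4)(-1) + (9)(2) + (1)(-2) = 12
A^3[2,3] = (4)(-1) + (9)(-2) + (1)(-2) = -24
A^3[3,1] = (10)(-2) + (2)(-1) + (10)(-2) = -42
A^3[3,2] = (10)(-1) + (2)(2) + (10)(-2) = -26
A^3[3,3] = (10)(-1) + (2)(-2) + (10)(-2) = -34
A^3 = 
  [-28, -15, -23]
  [-19,  12, -24]
  [-42, -26, -34]

A^4 = A^3·A:
A^4[1,1] = (-28)(-2) + (-15)(-1) + (-23)(-2) = 117
A^4[1,2] = (-28)(-1) + (-15)(2) + (-23)(-2) = 44
A^4[1,3] = (-28)(-1) + (-15)(-2) + (-23)(-2) = 104
A^4[2,1] = (-19)(-2) + (12)(-1) + (-24)(-2) = 74
A^4[2,2] = (-19)(-1) + (12)(2) + (-24)(-2) = 91
A^4[2,3] = (-19)(-1) + (12)(-2) + (-24)(-2) = 43
A^4[3,1] = (-42)(-2) + (-26)(-1) + (-34)(-2) = 178
A^4[3,2] = (-42)(-1) + (-26)(2) + (-34)(-2) = 58
A^4[3,3] = (-42)(-1) + (-26)(-2) + (-34)(-2) = 162
A^4 = 
  [117,  44, 104]
  [ 74,  91,  43]
  [178,  58, 162]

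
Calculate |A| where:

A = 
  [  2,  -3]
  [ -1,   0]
-3

For a 2×2 matrix, det = ad - bc = (2)(0) - (-3)(-1) = -3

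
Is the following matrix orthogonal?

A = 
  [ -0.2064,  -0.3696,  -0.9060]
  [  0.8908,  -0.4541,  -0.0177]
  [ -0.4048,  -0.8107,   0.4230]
Yes

AᵀA = 
  [  1,  -0.0001,   0]
  [ -0.0001,   1,   0]
  [  0,   0,   1.0001]
≈ I (equal to I up to the 4-dp rounding of the entries)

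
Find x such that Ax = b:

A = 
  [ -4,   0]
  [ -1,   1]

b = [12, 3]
Row reduce the augmented matrix [A|b]:
R2 → R2 - (1/4)·R1
REF = 
  [ -4,   0,  12]
  [  0,   1,   0]

Back-substitution:
x₂ = 0 / 1 = 0
x₁ = (12 - (0)(0)) / (-4) = -3

x = [-3, 0]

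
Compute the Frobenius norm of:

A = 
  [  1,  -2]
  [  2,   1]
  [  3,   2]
||A||_F = 4.796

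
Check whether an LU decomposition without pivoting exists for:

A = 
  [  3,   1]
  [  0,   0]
Yes.
A[1,1] = 3 ≠ 0, so Gaussian elimination proceeds without a row swap: multiplier ℓ₂₁ = (0)/(3) = 0, and U[2,2] = 0 - (0)(1) = 0.
L = 
  [  1,   0]
  [  0,   1]
U = 
  [  3,   1]
  [  0,   0]
Check row 2 of LU: [(0)(3), (0)(1) + 0] = [0, 0] = row 2 of A ✓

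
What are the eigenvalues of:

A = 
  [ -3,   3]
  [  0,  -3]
λ = -3, -3

tr(A) = -6, det(A) = 9
Characteristic polynomial: λ² - tr(A)λ + det(A) = λ² + 6λ + 9
λ² + 6λ + 9 = (λ + 3)²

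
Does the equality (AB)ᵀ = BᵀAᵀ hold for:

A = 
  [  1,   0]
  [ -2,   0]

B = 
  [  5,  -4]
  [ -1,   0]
Yes

(AB)ᵀ = 
  [  5, -10]
  [ -4,   8]

BᵀAᵀ = 
  [  5, -10]
  [ -4,   8]

Both sides are equal — this is the standard identity (AB)ᵀ = BᵀAᵀ, which holds for all A, B.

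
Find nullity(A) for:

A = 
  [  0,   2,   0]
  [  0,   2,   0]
nullity(A) = 2

Row reduce:
R2 → R2 - (1)·R1
REF = 
  [  0,   2,   0]
  [  0,   0,   0]
Pivot columns: 2 → 1 pivot.
rank(A) = 1, so nullity(A) = 3 - 1 = 2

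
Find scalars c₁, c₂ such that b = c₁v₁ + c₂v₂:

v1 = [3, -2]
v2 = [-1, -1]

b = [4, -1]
c1 = 1, c2 = -1

b = 1·v1 + -1·v2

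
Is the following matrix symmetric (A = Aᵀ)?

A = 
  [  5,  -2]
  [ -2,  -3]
Yes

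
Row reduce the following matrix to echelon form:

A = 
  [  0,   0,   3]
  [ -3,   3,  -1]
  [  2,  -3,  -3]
Row operations:
Swap R1 ↔ R2
R3 → R3 + (2/3)·R1
Swap R2 ↔ R3

Resulting echelon form:
REF = 
  [   -3,     3,    -1]
  [    0,    -1, -11/3]
  [    0,     0,     3]

Rank = 3 (number of non-zero pivot rows).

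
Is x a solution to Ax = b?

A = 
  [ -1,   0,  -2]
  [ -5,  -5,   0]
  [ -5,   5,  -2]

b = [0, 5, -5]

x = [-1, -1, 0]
No

Ax = [1, 10, 0] ≠ b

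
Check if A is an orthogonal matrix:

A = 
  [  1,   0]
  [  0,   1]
Yes

AᵀA = 
  [  1,   0]
  [  0,   1]
= I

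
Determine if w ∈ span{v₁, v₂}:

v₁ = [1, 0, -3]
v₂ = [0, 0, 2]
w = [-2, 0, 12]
Yes

Form the augmented matrix and row-reduce:
[v₁|v₂|w] = 
  [  1,   0,  -2]
  [  0,   0,   0]
  [ -3,   2,  12]
R3 → R3 + (3)·R1
Swap R2 ↔ R3
REF = 
  [  1,   0,  -2]
  [  0,   2,   6]
  [  0,   0,   0]

No row of the form [0 0 | nonzero], so the system is consistent. Back-substitution gives c₁ = -2, c₂ = 3: w = (-2)·v₁ + (3)·v₂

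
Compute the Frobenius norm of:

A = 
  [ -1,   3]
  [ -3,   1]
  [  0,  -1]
||A||_F = 4.583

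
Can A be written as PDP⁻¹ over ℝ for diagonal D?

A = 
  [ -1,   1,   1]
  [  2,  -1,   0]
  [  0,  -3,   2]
No

Characteristic polynomial: det(λI - A) = λ³ - 5λ + 8
By the rational root theorem any rational root is an integer dividing 8; none of those is a root, so p(λ) has no rational roots and hence (being an irreducible cubic) no repeated roots.
Discriminant of the cubic: Δ = -1228
Δ < 0 ⇒ one real eigenvalue and a complex-conjugate pair: λ ≈ -2.803, 1.401 + 0.9439i, 1.401 - 0.9439i
Has complex eigenvalues (not diagonalizable over ℝ).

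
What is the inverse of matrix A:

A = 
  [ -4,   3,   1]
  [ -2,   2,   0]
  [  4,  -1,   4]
det(A) = (-4)·((2)(4) - (0)(-1)) - (3)·((-2)(4) - (0)(4)) + (1)·((-2)(-1) - (2)(4))
  = (-4)(8) - (3)(-8) + (1)(-6)
  = -14
det(A) = -14 ≠ 0, so A is invertible.

Cofactors Cᵢⱼ = (-1)ⁱ⁺ʲ·Mᵢⱼ:
C = 
  [  8,   8,  -6]
  [-13, -20,   8]
  [ -2,  -2,  -2]

adj(A) = Cᵀ:
adj(A) = 
  [  8, -13,  -2]
  [  8, -20,  -2]
  [ -6,   8,  -2]

A⁻¹ = (-1/14) · adj(A):
A⁻¹ = 
  [ -4/7, 13/14,   1/7]
  [ -4/7,  10/7,   1/7]
  [  3/7,  -4/7,   1/7]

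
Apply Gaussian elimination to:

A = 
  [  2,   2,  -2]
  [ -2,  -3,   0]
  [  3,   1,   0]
Row operations:
R2 → R2 + (1)·R1
R3 → R3 - (3/2)·R1
R3 → R3 - (2)·R2

Resulting echelon form:
REF = 
  [  2,   2,  -2]
  [  0,  -1,  -2]
  [  0,   0,   7]

Rank = 3 (number of non-zero pivot rows).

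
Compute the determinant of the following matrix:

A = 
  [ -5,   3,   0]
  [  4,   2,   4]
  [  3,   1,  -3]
Cofactor expansion along row 1:
det(A) = (-5)·((2)(-3) - (4)(1)) - (3)·((4)(-3) - (4)(3)) + (0)·((4)(1) - (2)(3))
  = (-5)(-10) - (3)(-24) + (0)(-2)
  = 122

det(A) = 122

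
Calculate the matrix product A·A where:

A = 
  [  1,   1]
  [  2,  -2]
A² = A·A:
A²[1,1] = (1)(1) + (1)(2) = 3
A²[1,2] = (1)(1) + (1)(-2) = -1
A²[2,1] = (2)(1) + (-2)(2) = -2
A²[2,2] = (2)(1) + (-2)(-2) = 6
A² = 
  [  3,  -1]
  [ -2,   6]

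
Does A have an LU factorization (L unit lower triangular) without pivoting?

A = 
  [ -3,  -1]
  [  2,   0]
Yes.
A[1,1] = -3 ≠ 0, so Gaussian elimination proceeds without a row swap: multiplier ℓ₂₁ = (2)/(-3) = -2/3, and U[2,2] = 0 - (-2/3)(-1) = -2/3.
L = 
  [   1,    0]
  [-2/3,    1]
U = 
  [  -3,   -1]
  [   0, -2/3]
Check row 2 of LU: [(-2/3)(-3), (-2/3)(-1) + (-2/3)] = [2, 0] = row 2 of A ✓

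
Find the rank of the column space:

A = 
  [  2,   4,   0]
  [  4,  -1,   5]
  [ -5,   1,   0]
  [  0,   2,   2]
Row reduce:
R2 → R2 - (2)·R1
R3 → R3 + (5/2)·R1
R3 → R3 + (11/9)·R2
R4 → R4 + (2/9)·R2
R4 → R4 - (28/55)·R3
REF = 
  [   2,    4,    0]
  [   0,   -9,    5]
  [   0,    0, 55/9]
  [   0,    0,    0]
Pivot columns: 1, 2, 3 → 3 pivots.
dim(Col(A)) = number of pivot columns = 3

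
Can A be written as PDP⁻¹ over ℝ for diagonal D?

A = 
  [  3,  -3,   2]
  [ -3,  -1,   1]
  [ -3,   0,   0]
Yes

Characteristic polynomial: det(λI - A) = λ³ - 2λ² - 6λ - 3
Testing integer divisors of the constant term: p(-1) = 0, so (λ + 1) is a factor:
p(λ) = (λ + 1)(λ² - 3λ - 3)
λ² - 3λ - 3 = 0  ⇒  λ = (3 ± √((-3)² - 4·(-3)))/2 = (3 ± √(21))/2
  = (3 + √21)/2,  (3 - √21)/2
Eigenvalues: -1, (3 + √21)/2, (3 - √21)/2  (≈ -1, 3.791, -0.7913)
The two irrational eigenvalues are distinct (simple), so each has alg. mult. = geom. mult. = 1.
λ=-1: alg. mult. = 1, geom. mult. = 3 - rank(A - (-1)I) = 3 - 2 = 1
Sum of geometric multiplicities equals n, so A has n independent eigenvectors.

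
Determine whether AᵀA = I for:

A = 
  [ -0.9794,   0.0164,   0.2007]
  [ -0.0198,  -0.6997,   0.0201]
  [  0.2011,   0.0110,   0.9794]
No

AᵀA = 
  [  1.0001,   0,   0]
  [  0,   0.4900,   0]
  [  0,   0,   0.9999]
≠ I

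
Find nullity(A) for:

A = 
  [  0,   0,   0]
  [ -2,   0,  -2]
nullity(A) = 2

Row reduce:
Swap R1 ↔ R2
REF = 
  [ -2,   0,  -2]
  [  0,   0,   0]
Pivot columns: 1 → 1 pivot.
rank(A) = 1, so nullity(A) = 3 - 1 = 2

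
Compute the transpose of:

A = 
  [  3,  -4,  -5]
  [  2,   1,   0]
Aᵀ = 
  [  3,   2]
  [ -4,   1]
  [ -5,   0]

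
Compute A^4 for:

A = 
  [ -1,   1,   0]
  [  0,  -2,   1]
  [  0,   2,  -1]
A^4 = 
  [  1, -27,  13]
  [  0,  54, -27]
  [  0, -54,  27]

A² = A·A:
A²[1,1] = (-1)(-1) + (1)(0) + (0)(0) = 1
A²[1,2] = (-1)(1) + (1)(-2) + (0)(2) = -3
A²[1,3] = (-1)(0) + (1)(1) + (0)(-1) = 1
A²[2,1] = (0)(-1) + (-2)(0) + (1)(0) = 0
A²[2,2] = (0)(1) + (-2)(-2) + (1)(2) = 6
A²[2,3] = (0)(0) + (-2)(1) + (1)(-1) = -3
A²[3,1] = (0)(-1) + (2)(0) + (-1)(0) = 0
A²[3,2] = (0)(1) + (2)(-2) + (-1)(2) = -6
A²[3,3] = (0)(0) + (2)(1) + (-1)(-1) = 3
A² = 
  [  1,  -3,   1]
  [  0,   6,  -3]
  [  0,  -6,   3]

A^3 = A^2·A:
A^3[1,1] = (1)(-1) + (-3)(0) + (1)(0) = -1
A^3[1,2] = (1)(1) + (-3)(-2) + (1)(2) = 9
A^3[1,3] = (1)(0) + (-3)(1) + (1)(-1) = -4
A^3[2,1] = (0)(-1) + (6)(0) + (-3)(0) = 0
A^3[2,2] = (0)(1) + (6)(-2) + (-3)(2) = -18
A^3[2,3] = (0)(0) + (6)(1) + (-3)(-1) = 9
A^3[3,1] = (0)(-1) + (-6)(0) + (3)(0) = 0
A^3[3,2] = (0)(1) + (-6)(-2) + (3)(2) = 18
A^3[3,3] = (0)(0) + (-6)(1) + (3)(-1) = -9
A^3 = 
  [ -1,   9,  -4]
  [  0, -18,   9]
  [  0,  18,  -9]

A^4 = A^3·A:
A^4[1,1] = (-1)(-1) + (9)(0) + (-4)(0) = 1
A^4[1,2] = (-1)(1) + (9)(-2) + (-4)(2) = -27
A^4[1,3] = (-1)(0) + (9)(1) + (-4)(-1) = 13
A^4[2,1] = (0)(-1) + (-18)(0) + (9)(0) = 0
A^4[2,2] = (0)(1) + (-18)(-2) + (9)(2) = 54
A^4[2,3] = (0)(0) + (-18)(1) + (9)(-1) = -27
A^4[3,1] = (0)(-1) + (18)(0) + (-9)(0) = 0
A^4[3,2] = (0)(1) + (18)(-2) + (-9)(2) = -54
A^4[3,3] = (0)(0) + (18)(1) + (-9)(-1) = 27
A^4 = 
  [  1, -27,  13]
  [  0,  54, -27]
  [  0, -54,  27]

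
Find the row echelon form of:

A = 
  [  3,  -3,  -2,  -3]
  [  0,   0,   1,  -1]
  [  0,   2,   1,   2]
Row operations:
Swap R2 ↔ R3

Resulting echelon form:
REF = 
  [  3,  -3,  -2,  -3]
  [  0,   2,   1,   2]
  [  0,   0,   1,  -1]

Rank = 3 (number of non-zero pivot rows).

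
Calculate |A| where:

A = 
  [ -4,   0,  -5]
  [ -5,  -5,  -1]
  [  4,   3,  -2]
-77

Cofactor expansion along row 1:
det(A) = (-4)·((-5)(-2) - (-1)(3)) - (0)·((-5)(-2) - (-1)(4)) + (-5)·((-5)(3) - (-5)(4))
  = (-4)(13) - (0)(14) + (-5)(5)
  = -77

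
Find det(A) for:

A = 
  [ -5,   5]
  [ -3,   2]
For a 2×2 matrix, det = ad - bc = (-5)(2) - (5)(-3) = 5

det(A) = 5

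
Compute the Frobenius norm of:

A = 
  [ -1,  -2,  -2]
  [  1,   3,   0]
||A||_F = 4.359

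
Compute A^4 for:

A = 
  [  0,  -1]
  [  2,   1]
A^4 = 
  [  2,   3]
  [ -6,  -1]

A² = A·A:
A²[1,1] = (0)(0) + (-1)(2) = -2
A²[1,2] = (0)(-1) + (-1)(1) = -1
A²[2,1] = (2)(0) + (1)(2) = 2
A²[2,2] = (2)(-1) + (1)(1) = -1
A² = 
  [ -2,  -1]
  [  2,  -1]

A^3 = A^2·A:
A^3[1,1] = (-2)(0) + (-1)(2) = -2
A^3[1,2] = (-2)(-1) + (-1)(1) = 1
A^3[2,1] = (2)(0) + (-1)(2) = -2
A^3[2,2] = (2)(-1) + (-1)(1) = -3
A^3 = 
  [ -2,   1]
  [ -2,  -3]

A^4 = A^3·A:
A^4[1,1] = (-2)(0) + (1)(2) = 2
A^4[1,2] = (-2)(-1) + (1)(1) = 3
A^4[2,1] = (-2)(0) + (-3)(2) = -6
A^4[2,2] = (-2)(-1) + (-3)(1) = -1
A^4 = 
  [  2,   3]
  [ -6,  -1]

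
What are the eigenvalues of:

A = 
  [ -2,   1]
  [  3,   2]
tr(A) = 0, det(A) = -7
Characteristic polynomial: λ² - tr(A)λ + det(A) = λ² - 7
λ² - 7 = 0  ⇒  λ = (0 ± √((0)² - 4·(-7)))/2 = (0 ± √(28))/2
  = √7,  -√7

λ = √7, -√7  (≈ 2.646, -2.646)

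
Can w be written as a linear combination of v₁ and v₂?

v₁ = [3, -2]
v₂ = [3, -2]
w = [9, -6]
Yes

Form the augmented matrix and row-reduce:
[v₁|v₂|w] = 
  [  3,   3,   9]
  [ -2,  -2,  -6]
R2 → R2 + (2/3)·R1
REF = 
  [  3,   3,   9]
  [  0,   0,   0]

No row of the form [0 0 | nonzero], so the system is consistent. Back-substitution gives c₁ = 3, c₂ = 0: w = (3)·v₁ + (0)·v₂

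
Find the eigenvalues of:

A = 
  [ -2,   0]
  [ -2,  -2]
tr(A) = -4, det(A) = 4
Characteristic polynomial: λ² - tr(A)λ + det(A) = λ² + 4λ + 4
λ² + 4λ + 4 = (λ + 2)²

λ = -2, -2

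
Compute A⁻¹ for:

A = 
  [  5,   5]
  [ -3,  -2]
det(A) = (5)(-2) - (5)(-3) = 5
For a 2×2 matrix, A⁻¹ = (1/det(A)) · [[d, -b], [-c, a]]
    = (1/5) · [[-2, -5], [3, 5]]

A⁻¹ = 
  [-2/5,   -1]
  [ 3/5,    1]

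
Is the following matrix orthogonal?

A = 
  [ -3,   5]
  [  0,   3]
No

AᵀA = 
  [  9, -15]
  [-15,  34]
≠ I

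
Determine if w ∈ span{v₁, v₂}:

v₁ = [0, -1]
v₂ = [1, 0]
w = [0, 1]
Yes

Form the augmented matrix and row-reduce:
[v₁|v₂|w] = 
  [  0,   1,   0]
  [ -1,   0,   1]
Swap R1 ↔ R2
REF = 
  [ -1,   0,   1]
  [  0,   1,   0]

No row of the form [0 0 | nonzero], so the system is consistent. Back-substitution gives c₁ = -1, c₂ = 0: w = (-1)·v₁ + (0)·v₂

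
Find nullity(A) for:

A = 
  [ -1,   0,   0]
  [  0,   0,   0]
nullity(A) = 2

Row reduce:
(no row operations needed)
REF = 
  [ -1,   0,   0]
  [  0,   0,   0]
Pivot columns: 1 → 1 pivot.
rank(A) = 1, so nullity(A) = 3 - 1 = 2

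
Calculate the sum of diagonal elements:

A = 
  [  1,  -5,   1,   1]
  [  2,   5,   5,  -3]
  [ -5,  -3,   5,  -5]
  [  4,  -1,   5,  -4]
7

tr(A) = 1 + 5 + 5 + -4 = 7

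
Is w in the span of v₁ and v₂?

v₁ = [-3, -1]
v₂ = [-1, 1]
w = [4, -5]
Yes

Form the augmented matrix and row-reduce:
[v₁|v₂|w] = 
  [ -3,  -1,   4]
  [ -1,   1,  -5]
R2 → R2 - (1/3)·R1
REF = 
  [   -3,    -1,     4]
  [    0,   4/3, -19/3]

No row of the form [0 0 | nonzero], so the system is consistent. Back-substitution gives c₁ = 1/4, c₂ = -19/4: w = (1/4)·v₁ + (-19/4)·v₂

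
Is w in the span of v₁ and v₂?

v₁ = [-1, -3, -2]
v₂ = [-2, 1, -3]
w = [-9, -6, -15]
Yes

Form the augmented matrix and row-reduce:
[v₁|v₂|w] = 
  [ -1,  -2,  -9]
  [ -3,   1,  -6]
  [ -2,  -3, -15]
R2 → R2 - (3)·R1
R3 → R3 - (2)·R1
R3 → R3 - (1/7)·R2
REF = 
  [ -1,  -2,  -9]
  [  0,   7,  21]
  [  0,   0,   0]

No row of the form [0 0 | nonzero], so the system is consistent. Back-substitution gives c₁ = 3, c₂ = 3: w = (3)·v₁ + (3)·v₂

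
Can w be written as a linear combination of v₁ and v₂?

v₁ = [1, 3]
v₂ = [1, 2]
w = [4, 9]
Yes

Form the augmented matrix and row-reduce:
[v₁|v₂|w] = 
  [  1,   1,   4]
  [  3,   2,   9]
R2 → R2 - (3)·R1
REF = 
  [  1,   1,   4]
  [  0,  -1,  -3]

No row of the form [0 0 | nonzero], so the system is consistent. Back-substitution gives c₁ = 1, c₂ = 3: w = (1)·v₁ + (3)·v₂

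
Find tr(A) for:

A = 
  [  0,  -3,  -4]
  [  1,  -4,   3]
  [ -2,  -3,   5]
1

tr(A) = 0 + -4 + 5 = 1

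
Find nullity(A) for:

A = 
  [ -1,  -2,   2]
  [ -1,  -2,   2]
nullity(A) = 2

Row reduce:
R2 → R2 - (1)·R1
REF = 
  [ -1,  -2,   2]
  [  0,   0,   0]
Pivot columns: 1 → 1 pivot.
rank(A) = 1, so nullity(A) = 3 - 1 = 2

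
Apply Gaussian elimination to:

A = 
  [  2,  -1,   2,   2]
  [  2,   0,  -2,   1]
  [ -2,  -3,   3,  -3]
Row operations:
R2 → R2 - (1)·R1
R3 → R3 + (1)·R1
R3 → R3 + (4)·R2

Resulting echelon form:
REF = 
  [  2,  -1,   2,   2]
  [  0,   1,  -4,  -1]
  [  0,   0, -11,  -5]

Rank = 3 (number of non-zero pivot rows).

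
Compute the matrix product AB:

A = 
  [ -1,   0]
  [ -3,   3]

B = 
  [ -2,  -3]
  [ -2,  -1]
AB = 
  [  2,   3]
  [  0,   6]

A is 2×2 and B is 2×2, so AB is 2×2. Each entry is (row of A)·(column of B):
AB[1,1] = (-1)(-2) + (0)(-2) = 2
AB[1,2] = (-1)(-3) + (0)(-1) = 3
AB[2,1] = (-3)(-2) + (3)(-2) = 0
AB[2,2] = (-3)(-3) + (3)(-1) = 6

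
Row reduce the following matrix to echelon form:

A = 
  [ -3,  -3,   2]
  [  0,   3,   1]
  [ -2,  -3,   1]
Row operations:
R3 → R3 - (2/3)·R1
R3 → R3 + (1/3)·R2

Resulting echelon form:
REF = 
  [ -3,  -3,   2]
  [  0,   3,   1]
  [  0,   0,   0]

Rank = 2 (number of non-zero pivot rows).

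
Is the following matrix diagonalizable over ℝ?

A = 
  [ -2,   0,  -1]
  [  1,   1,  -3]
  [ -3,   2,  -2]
No

Characteristic polynomial: det(λI - A) = λ³ + 3λ² + 3λ + 13
By the rational root theorem any rational root is an integer dividing 13; none of those is a root, so p(λ) has no rational roots and hence (being an irreducible cubic) no repeated roots.
Discriminant of the cubic: Δ = -3888
Δ < 0 ⇒ one real eigenvalue and a complex-conjugate pair: λ ≈ -3.289, 0.1447 + 1.983i, 0.1447 - 1.983i
Has complex eigenvalues (not diagonalizable over ℝ).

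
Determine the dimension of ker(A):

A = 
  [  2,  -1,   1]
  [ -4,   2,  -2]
nullity(A) = 2

Row reduce:
R2 → R2 + (2)·R1
REF = 
  [  2,  -1,   1]
  [  0,   0,   0]
Pivot columns: 1 → 1 pivot.
rank(A) = 1, so nullity(A) = 3 - 1 = 2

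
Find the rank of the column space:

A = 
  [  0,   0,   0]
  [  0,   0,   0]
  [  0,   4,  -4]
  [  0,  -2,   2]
dim(Col(A)) = 1

Row reduce:
Swap R1 ↔ R3
R4 → R4 + (1/2)·R1
REF = 
  [  0,   4,  -4]
  [  0,   0,   0]
  [  0,   0,   0]
  [  0,   0,   0]
Pivot columns: 2 → 1 pivot.
dim(Col(A)) = number of pivot columns = 1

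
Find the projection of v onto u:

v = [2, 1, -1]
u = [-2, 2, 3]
proj_u(v) = [10/17, -10/17, -15/17]

v·u = (2)(-2) + (1)(2) + (-1)(3) = -5
u·u = (-2)² + (2)² + (3)² = 17
proj_u(v) = (v·u / u·u) × u = (-5/17) × u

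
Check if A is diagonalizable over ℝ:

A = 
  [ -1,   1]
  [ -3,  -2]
No

tr(A) = -3, det(A) = 5
Characteristic polynomial: λ² - tr(A)λ + det(A) = λ² + 3λ + 5
λ² + 3λ + 5 = 0  ⇒  λ = (-3 ± √((3)² - 4·(5)))/2 = (-3 ± √(-11))/2
  = (-3 + i√11)/2,  (-3 - i√11)/2
Eigenvalues: (-3 + i√11)/2, (-3 - i√11)/2  (≈ -1.5 + 1.658i, -1.5 - 1.658i)
Has complex eigenvalues (not diagonalizable over ℝ).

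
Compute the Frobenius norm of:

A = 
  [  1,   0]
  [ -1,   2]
||A||_F = 2.449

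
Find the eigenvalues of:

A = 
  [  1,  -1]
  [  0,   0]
λ = 1, 0

tr(A) = 1, det(A) = 0
Characteristic polynomial: λ² - tr(A)λ + det(A) = λ² - λ
λ² - λ = λ(λ - 1)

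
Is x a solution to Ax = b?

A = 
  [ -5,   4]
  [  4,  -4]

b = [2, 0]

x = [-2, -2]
Yes

Ax = [2, 0] = b ✓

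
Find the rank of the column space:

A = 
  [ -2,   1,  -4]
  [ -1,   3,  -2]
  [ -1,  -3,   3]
dim(Col(A)) = 3

Row reduce:
R2 → R2 - (1/2)·R1
R3 → R3 - (1/2)·R1
R3 → R3 + (7/5)·R2
REF = 
  [ -2,   1,  -4]
  [  0, 5/2,   0]
  [  0,   0,   5]
Pivot columns: 1, 2, 3 → 3 pivots.
dim(Col(A)) = number of pivot columns = 3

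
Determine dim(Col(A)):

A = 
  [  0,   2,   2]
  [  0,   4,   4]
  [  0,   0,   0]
Row reduce:
R2 → R2 - (2)·R1
REF = 
  [  0,   2,   2]
  [  0,   0,   0]
  [  0,   0,   0]
Pivot columns: 2 → 1 pivot.
dim(Col(A)) = number of pivot columns = 1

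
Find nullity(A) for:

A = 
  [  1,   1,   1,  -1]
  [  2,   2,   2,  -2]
nullity(A) = 3

Row reduce:
R2 → R2 - (2)·R1
REF = 
  [  1,   1,   1,  -1]
  [  0,   0,   0,   0]
Pivot columns: 1 → 1 pivot.
rank(A) = 1, so nullity(A) = 4 - 1 = 3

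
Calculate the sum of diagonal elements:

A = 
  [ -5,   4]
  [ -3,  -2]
-7

tr(A) = -5 + -2 = -7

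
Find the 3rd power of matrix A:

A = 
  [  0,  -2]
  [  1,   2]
A² = A·A:
A²[1,1] = (0)(0) + (-2)(1) = -2
A²[1,2] = (0)(-2) + (-2)(2) = -4
A²[2,1] = (1)(0) + (2)(1) = 2
A²[2,2] = (1)(-2) + (2)(2) = 2
A² = 
  [ -2,  -4]
  [  2,   2]

A^3 = A^2·A:
A^3[1,1] = (-2)(0) + (-4)(1) = -4
A^3[1,2] = (-2)(-2) + (-4)(2) = -4
A^3[2,1] = (2)(0) + (2)(1) = 2
A^3[2,2] = (2)(-2) + (2)(2) = 0
A^3 = 
  [ -4,  -4]
  [  2,   0]

Therefore
A^3 = 
  [ -4,  -4]
  [  2,   0]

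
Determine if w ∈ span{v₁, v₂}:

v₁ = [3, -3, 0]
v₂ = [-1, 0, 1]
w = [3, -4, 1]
Yes

Form the augmented matrix and row-reduce:
[v₁|v₂|w] = 
  [  3,  -1,   3]
  [ -3,   0,  -4]
  [  0,   1,   1]
R2 → R2 + (1)·R1
R3 → R3 + (1)·R2
REF = 
  [  3,  -1,   3]
  [  0,  -1,  -1]
  [  0,   0,   0]

No row of the form [0 0 | nonzero], so the system is consistent. Back-substitution gives c₁ = 4/3, c₂ = 1: w = (4/3)·v₁ + (1)·v₂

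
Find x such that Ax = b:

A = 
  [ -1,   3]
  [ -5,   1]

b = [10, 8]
Row reduce the augmented matrix [A|b]:
R2 → R2 - (5)·R1
REF = 
  [ -1,   3,  10]
  [  0, -14, -42]

Back-substitution:
x₂ = (-42) / (-14) = 3
x₁ = (10 - (3)(3)) / (-1) = -1

x = [-1, 3]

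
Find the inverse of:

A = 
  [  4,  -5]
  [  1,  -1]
det(A) = (4)(-1) - (-5)(1) = 1
For a 2×2 matrix, A⁻¹ = (1/det(A)) · [[d, -b], [-c, a]]
    = (1) · [[-1, 5], [-1, 4]]

A⁻¹ = 
  [ -1,   5]
  [ -1,   4]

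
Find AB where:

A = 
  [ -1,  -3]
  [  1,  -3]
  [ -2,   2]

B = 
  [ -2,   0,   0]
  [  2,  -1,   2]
AB = 
  [ -4,   3,  -6]
  [ -8,   3,  -6]
  [  8,  -2,   4]

A is 3×2 and B is 2×3, so AB is 3×3. Each entry is (row of A)·(column of B):
AB[1,1] = (-1)(-2) + (-3)(2) = -4
AB[1,2] = (-1)(0) + (-3)(-1) = 3
AB[1,3] = (-1)(0) + (-3)(2) = -6
AB[2,1] = (1)(-2) + (-3)(2) = -8
AB[2,2] = (1)(0) + (-3)(-1) = 3
AB[2,3] = (1)(0) + (-3)(2) = -6
AB[3,1] = (-2)(-2) + (2)(2) = 8
AB[3,2] = (-2)(0) + (2)(-1) = -2
AB[3,3] = (-2)(0) + (2)(2) = 4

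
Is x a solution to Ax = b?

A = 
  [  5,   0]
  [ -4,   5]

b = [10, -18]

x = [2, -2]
Yes

Ax = [10, -18] = b ✓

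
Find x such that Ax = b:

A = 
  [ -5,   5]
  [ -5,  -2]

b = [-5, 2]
x = [0, -1]

Row reduce the augmented matrix [A|b]:
R2 → R2 - (1)·R1
REF = 
  [ -5,   5,  -5]
  [  0,  -7,   7]

Back-substitution:
x₂ = 7 / (-7) = -1
x₁ = (-5 - (5)(-1)) / (-5) = 0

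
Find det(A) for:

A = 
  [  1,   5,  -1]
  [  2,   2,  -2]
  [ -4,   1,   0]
Cofactor expansion along row 1:
det(A) = (1)·((2)(0) - (-2)(1)) - (5)·((2)(0) - (-2)(-4)) + (-1)·((2)(1) - (2)(-4))
  = (1)(2) - (5)(-8) + (-1)(10)
  = 32

det(A) = 32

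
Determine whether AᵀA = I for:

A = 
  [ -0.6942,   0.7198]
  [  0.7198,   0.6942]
Yes

AᵀA = 
  [  1,   0]
  [  0,   1]
≈ I (equal to I up to the 4-dp rounding of the entries)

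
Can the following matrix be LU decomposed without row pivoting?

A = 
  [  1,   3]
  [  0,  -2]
Yes.
A[1,1] = 1 ≠ 0, so Gaussian elimination proceeds without a row swap: multiplier ℓ₂₁ = (0)/(1) = 0, and U[2,2] = -2 - (0)(3) = -2.
L = 
  [  1,   0]
  [  0,   1]
U = 
  [  1,   3]
  [  0,  -2]
Check row 2 of LU: [(0)(1), (0)(3) + (-2)] = [0, -2] = row 2 of A ✓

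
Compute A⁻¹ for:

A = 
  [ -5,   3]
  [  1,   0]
det(A) = (-5)(0) - (3)(1) = -3
For a 2×2 matrix, A⁻¹ = (1/det(A)) · [[d, -b], [-c, a]]
    = (-1/3) · [[0, -3], [-1, -5]]

A⁻¹ = 
  [  0,   1]
  [1/3, 5/3]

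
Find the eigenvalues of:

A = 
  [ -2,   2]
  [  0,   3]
λ = 3, -2

tr(A) = 1, det(A) = -6
Characteristic polynomial: λ² - tr(A)λ + det(A) = λ² - λ - 6
λ² - λ - 6 = (λ + 2)(λ - 3)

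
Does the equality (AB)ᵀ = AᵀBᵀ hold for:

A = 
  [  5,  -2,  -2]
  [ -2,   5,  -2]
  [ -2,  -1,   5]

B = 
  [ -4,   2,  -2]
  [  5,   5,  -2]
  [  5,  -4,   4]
No

(AB)ᵀ = 
  [-40,  23,  28]
  [  8,  29, -29]
  [-14, -14,  26]

AᵀBᵀ = 
  [-20,  19,  25]
  [ 20,  17, -34]
  [ -6, -30,  18]

The two matrices differ, so (AB)ᵀ ≠ AᵀBᵀ in general. The correct identity is (AB)ᵀ = BᵀAᵀ.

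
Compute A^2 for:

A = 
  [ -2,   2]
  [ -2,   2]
A² = A·A:
A²[1,1] = (-2)(-2) + (2)(-2) = 0
A²[1,2] = (-2)(2) + (2)(2) = 0
A²[2,1] = (-2)(-2) + (2)(-2) = 0
A²[2,2] = (-2)(2) + (2)(2) = 0
A² = 
  [  0,   0]
  [  0,   0]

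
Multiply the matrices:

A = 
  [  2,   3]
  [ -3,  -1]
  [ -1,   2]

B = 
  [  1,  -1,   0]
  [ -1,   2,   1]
AB = 
  [ -1,   4,   3]
  [ -2,   1,  -1]
  [ -3,   5,   2]

A is 3×2 and B is 2×3, so AB is 3×3. Each entry is (row of A)·(column of B):
AB[1,1] = (2)(1) + (3)(-1) = -1
AB[1,2] = (2)(-1) + (3)(2) = 4
AB[1,3] = (2)(0) + (3)(1) = 3
AB[2,1] = (-3)(1) + (-1)(-1) = -2
AB[2,2] = (-3)(-1) + (-1)(2) = 1
AB[2,3] = (-3)(0) + (-1)(1) = -1
AB[3,1] = (-1)(1) + (2)(-1) = -3
AB[3,2] = (-1)(-1) + (2)(2) = 5
AB[3,3] = (-1)(0) + (2)(1) = 2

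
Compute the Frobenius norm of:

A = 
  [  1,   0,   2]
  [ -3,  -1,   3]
||A||_F = 4.899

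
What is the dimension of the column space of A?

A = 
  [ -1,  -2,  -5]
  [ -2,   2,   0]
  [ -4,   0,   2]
Row reduce:
R2 → R2 - (2)·R1
R3 → R3 - (4)·R1
R3 → R3 - (4/3)·R2
REF = 
  [  -1,   -2,   -5]
  [   0,    6,   10]
  [   0,    0, 26/3]
Pivot columns: 1, 2, 3 → 3 pivots.
dim(Col(A)) = number of pivot columns = 3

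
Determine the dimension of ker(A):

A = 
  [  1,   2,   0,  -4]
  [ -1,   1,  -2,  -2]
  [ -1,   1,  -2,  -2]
nullity(A) = 2

Row reduce:
R2 → R2 + (1)·R1
R3 → R3 + (1)·R1
R3 → R3 - (1)·R2
REF = 
  [  1,   2,   0,  -4]
  [  0,   3,  -2,  -6]
  [  0,   0,   0,   0]
Pivot columns: 1, 2 → 2 pivots.
rank(A) = 2, so nullity(A) = 4 - 2 = 2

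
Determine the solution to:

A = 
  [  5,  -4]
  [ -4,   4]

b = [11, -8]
x = [3, 1]

Row reduce the augmented matrix [A|b]:
R2 → R2 + (4/5)·R1
REF = 
  [  5,  -4,  11]
  [  0, 4/5, 4/5]

Back-substitution:
x₂ = (4/5) / (4/5) = 1
x₁ = (11 - (-4)(1)) / 5 = 3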